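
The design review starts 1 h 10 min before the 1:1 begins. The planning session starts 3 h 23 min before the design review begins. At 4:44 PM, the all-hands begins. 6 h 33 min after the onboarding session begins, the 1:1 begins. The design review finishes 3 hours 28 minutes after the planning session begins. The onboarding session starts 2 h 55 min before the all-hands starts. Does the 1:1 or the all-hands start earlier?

The onboarding session starts at 4:44 PM − 175 min = 1:49 PM.
The 1:1 starts at 1:49 PM + 393 min = 8:22 PM.
The 1:1 starts at 8:22 PM and the all-hands starts at 4:44 PM, so the all-hands is first.

the all-hands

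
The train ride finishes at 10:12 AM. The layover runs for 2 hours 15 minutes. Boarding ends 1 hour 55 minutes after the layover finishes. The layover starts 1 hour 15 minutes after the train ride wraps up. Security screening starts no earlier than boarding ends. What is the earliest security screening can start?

The layover starts at 10:12 AM + 75 min = 11:27 AM.
The layover ends at 11:27 AM + 135 min = 1:42 PM.
Boarding ends at 1:42 PM + 115 min = 3:37 PM.
Security screening is bounded by boarding, so the earliest it can start is 3:37 PM.

3:37 PM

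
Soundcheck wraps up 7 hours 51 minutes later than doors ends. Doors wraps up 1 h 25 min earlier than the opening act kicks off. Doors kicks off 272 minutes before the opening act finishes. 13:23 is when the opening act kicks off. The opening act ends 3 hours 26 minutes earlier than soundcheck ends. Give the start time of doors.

11:51

Doors ends at 13:23 − 85 min = 11:58.
Soundcheck ends at 11:58 + 471 min = 19:49.
The opening act ends at 19:49 − 206 min = 16:23.
Doors starts at 16:23 − 272 min = 11:51.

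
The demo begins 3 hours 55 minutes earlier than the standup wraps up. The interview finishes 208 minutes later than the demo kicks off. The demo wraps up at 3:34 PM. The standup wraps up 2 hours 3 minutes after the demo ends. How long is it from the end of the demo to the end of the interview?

1 hour 36 minutes

The standup ends at 3:34 PM + 123 min = 5:37 PM.
The demo starts at 5:37 PM − 235 min = 1:42 PM.
The interview ends at 1:42 PM + 208 min = 5:10 PM.
From 3:34 PM to 5:10 PM is 1 hour 36 minutes.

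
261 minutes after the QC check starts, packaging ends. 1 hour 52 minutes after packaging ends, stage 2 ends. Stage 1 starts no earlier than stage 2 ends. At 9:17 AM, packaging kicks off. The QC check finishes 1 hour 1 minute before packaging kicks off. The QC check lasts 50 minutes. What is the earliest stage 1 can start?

The QC check ends at 9:17 AM − 61 min = 8:16 AM.
The QC check starts at 8:16 AM − 50 min = 7:26 AM.
Packaging ends at 7:26 AM + 261 min = 11:47 AM.
Stage 2 ends at 11:47 AM + 112 min = 1:39 PM.
Stage 1 is bounded by stage 2, so the earliest it can start is 1:39 PM.

1:39 PM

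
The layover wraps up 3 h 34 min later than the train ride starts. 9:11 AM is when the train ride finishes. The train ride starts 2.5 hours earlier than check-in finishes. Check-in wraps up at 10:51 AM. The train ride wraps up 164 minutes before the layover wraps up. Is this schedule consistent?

Yes

The train ride starts at 10:51 AM − 150 min = 8:21 AM.
The layover ends at 8:21 AM + 214 min = 11:55 AM.
The train ride ends at 11:55 AM − 164 min = 9:11 AM.
That matches the stated 9:11 AM, so the schedule is consistent.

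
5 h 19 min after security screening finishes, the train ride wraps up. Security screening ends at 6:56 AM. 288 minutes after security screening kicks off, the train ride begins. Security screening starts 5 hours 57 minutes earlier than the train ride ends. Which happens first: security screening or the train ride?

security screening

The train ride ends at 6:56 AM + 319 min = 12:15 PM.
Security screening starts at 12:15 PM − 357 min = 6:18 AM.
The train ride starts at 6:18 AM + 288 min = 11:06 AM.
Security screening starts at 6:18 AM and the train ride starts at 11:06 AM, so security screening is first.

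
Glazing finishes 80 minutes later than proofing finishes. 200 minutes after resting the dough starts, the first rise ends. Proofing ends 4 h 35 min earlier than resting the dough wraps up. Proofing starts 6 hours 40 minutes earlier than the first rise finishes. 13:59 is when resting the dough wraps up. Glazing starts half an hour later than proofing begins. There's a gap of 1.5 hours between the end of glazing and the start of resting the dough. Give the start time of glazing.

09:24

Proofing ends at 13:59 − 275 min = 09:24.
Glazing ends at 09:24 + 80 min = 10:44.
Resting the dough starts at 10:44 + 90 min = 12:14.
The first rise ends at 12:14 + 200 min = 15:34.
Proofing starts at 15:34 − 400 min = 08:54.
Glazing starts at 08:54 + 30 min = 09:24.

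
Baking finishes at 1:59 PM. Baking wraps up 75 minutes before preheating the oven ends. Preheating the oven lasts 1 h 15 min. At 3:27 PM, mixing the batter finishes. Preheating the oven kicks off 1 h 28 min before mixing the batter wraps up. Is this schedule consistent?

Yes

Preheating the oven starts at 3:27 PM − 88 min = 1:59 PM.
Preheating the oven ends at 1:59 PM + 75 min = 3:14 PM.
Baking ends at 3:14 PM − 75 min = 1:59 PM.
That matches the stated 1:59 PM, so the schedule is consistent.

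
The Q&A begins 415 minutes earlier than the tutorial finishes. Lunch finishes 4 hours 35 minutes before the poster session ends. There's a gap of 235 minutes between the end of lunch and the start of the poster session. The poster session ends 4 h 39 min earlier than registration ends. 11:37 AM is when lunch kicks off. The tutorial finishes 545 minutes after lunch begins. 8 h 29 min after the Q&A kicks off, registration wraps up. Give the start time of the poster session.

4:57 PM

The tutorial ends at 11:37 AM + 545 min = 8:42 PM.
The Q&A starts at 8:42 PM − 415 min = 1:47 PM.
Registration ends at 1:47 PM + 509 min = 10:16 PM.
The poster session ends at 10:16 PM − 279 min = 5:37 PM.
Lunch ends at 5:37 PM − 275 min = 1:02 PM.
The poster session starts at 1:02 PM + 235 min = 4:57 PM.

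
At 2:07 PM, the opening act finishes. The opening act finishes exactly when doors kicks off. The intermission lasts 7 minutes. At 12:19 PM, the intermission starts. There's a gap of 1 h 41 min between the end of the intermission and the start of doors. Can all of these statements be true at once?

The intermission ends at 12:19 PM + 7 min = 12:26 PM.
Doors starts at 12:26 PM + 101 min = 2:07 PM.
So the opening act ends at 2:07 PM.
That matches the stated 2:07 PM, so the schedule is consistent.

Yes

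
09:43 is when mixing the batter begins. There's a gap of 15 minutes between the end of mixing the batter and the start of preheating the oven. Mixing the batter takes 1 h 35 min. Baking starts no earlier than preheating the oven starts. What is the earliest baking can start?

Mixing the batter ends at 09:43 + 95 min = 11:18.
Preheating the oven starts at 11:18 + 15 min = 11:33.
Baking is bounded by preheating the oven, so the earliest it can start is 11:33.

11:33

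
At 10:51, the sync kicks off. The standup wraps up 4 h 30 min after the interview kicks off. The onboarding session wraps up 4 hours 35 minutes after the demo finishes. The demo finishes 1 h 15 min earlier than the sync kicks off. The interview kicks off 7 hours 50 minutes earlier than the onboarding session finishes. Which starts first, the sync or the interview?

the interview

The demo ends at 10:51 − 75 min = 09:36.
The onboarding session ends at 09:36 + 275 min = 14:11.
The interview starts at 14:11 − 470 min = 06:21.
The sync starts at 10:51 and the interview starts at 06:21, so the interview is first.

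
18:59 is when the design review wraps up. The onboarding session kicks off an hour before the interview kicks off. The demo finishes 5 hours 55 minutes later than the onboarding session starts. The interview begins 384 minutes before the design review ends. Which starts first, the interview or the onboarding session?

The interview starts at 18:59 − 384 min = 12:35.
The onboarding session starts at 12:35 − 60 min = 11:35.
The interview starts at 12:35 and the onboarding session starts at 11:35, so the onboarding session is first.

the onboarding session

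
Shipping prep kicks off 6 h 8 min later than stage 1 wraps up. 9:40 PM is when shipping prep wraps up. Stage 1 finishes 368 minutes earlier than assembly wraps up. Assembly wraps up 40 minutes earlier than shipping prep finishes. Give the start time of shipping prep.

Assembly ends at 9:40 PM − 40 min = 9:00 PM.
Stage 1 ends at 9:00 PM − 368 min = 2:52 PM.
Shipping prep starts at 2:52 PM + 368 min = 9:00 PM.

9:00 PM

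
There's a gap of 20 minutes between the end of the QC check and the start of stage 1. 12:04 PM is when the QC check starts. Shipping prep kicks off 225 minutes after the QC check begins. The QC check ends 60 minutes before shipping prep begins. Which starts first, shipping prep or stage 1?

stage 1

Shipping prep starts at 12:04 PM + 225 min = 3:49 PM.
The QC check ends at 3:49 PM − 60 min = 2:49 PM.
Stage 1 starts at 2:49 PM + 20 min = 3:09 PM.
Shipping prep starts at 3:49 PM and stage 1 starts at 3:09 PM, so stage 1 is first.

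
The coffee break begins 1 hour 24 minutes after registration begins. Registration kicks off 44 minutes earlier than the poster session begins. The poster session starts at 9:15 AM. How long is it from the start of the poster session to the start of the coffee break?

40 minutes

Registration starts at 9:15 AM − 44 min = 8:31 AM.
The coffee break starts at 8:31 AM + 84 min = 9:55 AM.
From 9:15 AM to 9:55 AM is 40 minutes.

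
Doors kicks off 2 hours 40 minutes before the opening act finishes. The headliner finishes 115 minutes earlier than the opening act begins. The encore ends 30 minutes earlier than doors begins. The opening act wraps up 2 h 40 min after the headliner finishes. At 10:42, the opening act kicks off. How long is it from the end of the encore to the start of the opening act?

The headliner ends at 10:42 − 115 min = 08:47.
The opening act ends at 08:47 + 160 min = 11:27.
Doors starts at 11:27 − 160 min = 08:47.
The encore ends at 08:47 − 30 min = 08:17.
From 08:17 to 10:42 is 2 h 25 min.

2 h 25 min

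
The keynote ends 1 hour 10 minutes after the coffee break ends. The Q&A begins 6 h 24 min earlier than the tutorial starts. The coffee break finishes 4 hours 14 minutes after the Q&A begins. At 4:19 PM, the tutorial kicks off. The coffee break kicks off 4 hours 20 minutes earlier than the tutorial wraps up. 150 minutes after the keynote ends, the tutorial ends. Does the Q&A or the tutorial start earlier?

The Q&A starts at 4:19 PM − 384 min = 9:55 AM.
The Q&A starts at 9:55 AM and the tutorial starts at 4:19 PM, so the Q&A is first.

the Q&A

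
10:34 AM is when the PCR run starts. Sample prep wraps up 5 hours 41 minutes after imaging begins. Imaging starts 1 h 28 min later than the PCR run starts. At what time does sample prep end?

5:43 PM

Imaging starts at 10:34 AM + 88 min = 12:02 PM.
Sample prep ends at 12:02 PM + 341 min = 5:43 PM.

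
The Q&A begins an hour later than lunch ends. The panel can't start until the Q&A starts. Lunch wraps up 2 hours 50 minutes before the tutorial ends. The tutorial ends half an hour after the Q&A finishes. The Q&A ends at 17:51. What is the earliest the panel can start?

16:31

The tutorial ends at 17:51 + 30 min = 18:21.
Lunch ends at 18:21 − 170 min = 15:31.
The Q&A starts at 15:31 + 60 min = 16:31.
The panel is bounded by the Q&A, so the earliest it can start is 16:31.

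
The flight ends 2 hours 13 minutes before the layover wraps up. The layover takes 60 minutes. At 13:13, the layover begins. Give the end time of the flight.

The layover ends at 13:13 + 60 min = 14:13.
The flight ends at 14:13 − 133 min = 12:00.

12:00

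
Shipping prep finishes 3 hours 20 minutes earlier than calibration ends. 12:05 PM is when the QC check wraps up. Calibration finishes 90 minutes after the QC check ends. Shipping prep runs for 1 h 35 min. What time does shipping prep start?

Calibration ends at 12:05 PM + 90 min = 1:35 PM.
Shipping prep ends at 1:35 PM − 200 min = 10:15 AM.
Shipping prep starts at 10:15 AM − 95 min = 8:40 AM.

8:40 AM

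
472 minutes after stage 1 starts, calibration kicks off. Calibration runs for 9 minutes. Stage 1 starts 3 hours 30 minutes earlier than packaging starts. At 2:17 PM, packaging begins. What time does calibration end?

Stage 1 starts at 2:17 PM − 210 min = 10:47 AM.
Calibration starts at 10:47 AM + 472 min = 6:39 PM.
Calibration ends at 6:39 PM + 9 min = 6:48 PM.

6:48 PM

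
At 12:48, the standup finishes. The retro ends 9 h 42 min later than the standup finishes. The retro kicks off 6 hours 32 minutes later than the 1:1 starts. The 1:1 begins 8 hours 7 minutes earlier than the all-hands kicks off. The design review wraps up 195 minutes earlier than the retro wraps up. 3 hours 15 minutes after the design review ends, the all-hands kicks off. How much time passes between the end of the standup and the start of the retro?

The retro ends at 12:48 + 582 min = 22:30.
The design review ends at 22:30 − 195 min = 19:15.
The all-hands starts at 19:15 + 195 min = 22:30.
The 1:1 starts at 22:30 − 487 min = 14:23.
The retro starts at 14:23 + 392 min = 20:55.
From 12:48 to 20:55 is 8 h 7 min.

8 h 7 min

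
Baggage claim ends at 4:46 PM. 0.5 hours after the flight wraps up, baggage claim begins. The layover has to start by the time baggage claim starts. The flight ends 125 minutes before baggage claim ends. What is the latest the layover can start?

3:11 PM

The flight ends at 4:46 PM − 125 min = 2:41 PM.
Baggage claim starts at 2:41 PM + 30 min = 3:11 PM.
The layover is bounded by baggage claim, so the latest it can start is 3:11 PM.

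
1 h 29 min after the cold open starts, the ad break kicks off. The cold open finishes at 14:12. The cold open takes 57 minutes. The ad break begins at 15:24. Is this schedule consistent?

No

The cold open starts at 14:12 − 57 min = 13:15.
The ad break starts at 13:15 + 89 min = 14:44.
But the ad break is also said to start at 15:24 — a 40-minute conflict.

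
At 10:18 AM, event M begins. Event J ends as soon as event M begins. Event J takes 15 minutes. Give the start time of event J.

10:03 AM

Event J ends at 10:18 AM.
Event J starts at 10:18 AM − 15 min = 10:03 AM.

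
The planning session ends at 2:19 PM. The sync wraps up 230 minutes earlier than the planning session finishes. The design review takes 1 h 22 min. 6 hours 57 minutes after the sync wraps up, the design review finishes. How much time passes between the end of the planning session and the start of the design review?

1 h 45 min

The sync ends at 2:19 PM − 230 min = 10:29 AM.
The design review ends at 10:29 AM + 417 min = 5:26 PM.
The design review starts at 5:26 PM − 82 min = 4:04 PM.
From 2:19 PM to 4:04 PM is 1 h 45 min.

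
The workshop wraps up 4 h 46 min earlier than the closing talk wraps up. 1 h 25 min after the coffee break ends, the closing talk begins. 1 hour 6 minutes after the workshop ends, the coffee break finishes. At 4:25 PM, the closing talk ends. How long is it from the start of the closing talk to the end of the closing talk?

The workshop ends at 4:25 PM − 286 min = 11:39 AM.
The coffee break ends at 11:39 AM + 66 min = 12:45 PM.
The closing talk starts at 12:45 PM + 85 min = 2:10 PM.
From 2:10 PM to 4:25 PM is 2 h 15 min.

2 h 15 min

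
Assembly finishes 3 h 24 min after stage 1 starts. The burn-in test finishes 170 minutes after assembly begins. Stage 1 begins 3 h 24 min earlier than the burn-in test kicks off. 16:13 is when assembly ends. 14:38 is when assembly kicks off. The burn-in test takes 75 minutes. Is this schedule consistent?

Yes

The burn-in test ends at 14:38 + 170 min = 17:28.
The burn-in test starts at 17:28 − 75 min = 16:13.
Stage 1 starts at 16:13 − 204 min = 12:49.
Assembly ends at 12:49 + 204 min = 16:13.
That matches the stated 16:13, so the schedule is consistent.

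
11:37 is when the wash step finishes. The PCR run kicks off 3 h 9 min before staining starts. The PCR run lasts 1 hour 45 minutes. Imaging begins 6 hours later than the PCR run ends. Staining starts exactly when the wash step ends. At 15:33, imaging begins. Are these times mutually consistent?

No

Staining starts at 11:37.
The PCR run starts at 11:37 − 189 min = 08:28.
The PCR run ends at 08:28 + 105 min = 10:13.
Imaging starts at 10:13 + 360 min = 16:13.
But imaging is also said to start at 15:33 — a 40-minute conflict.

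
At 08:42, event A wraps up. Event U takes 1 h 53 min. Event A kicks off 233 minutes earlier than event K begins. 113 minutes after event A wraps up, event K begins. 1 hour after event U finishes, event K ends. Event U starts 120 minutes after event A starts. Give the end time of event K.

11:35

Event K starts at 08:42 + 113 min = 10:35.
Event A starts at 10:35 − 233 min = 06:42.
Event U starts at 06:42 + 120 min = 08:42.
Event U ends at 08:42 + 113 min = 10:35.
Event K ends at 10:35 + 60 min = 11:35.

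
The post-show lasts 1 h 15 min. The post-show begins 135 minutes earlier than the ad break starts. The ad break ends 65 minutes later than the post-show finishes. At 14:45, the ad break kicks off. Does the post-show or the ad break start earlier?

the post-show

The post-show starts at 14:45 − 135 min = 12:30.
The post-show starts at 12:30 and the ad break starts at 14:45, so the post-show is first.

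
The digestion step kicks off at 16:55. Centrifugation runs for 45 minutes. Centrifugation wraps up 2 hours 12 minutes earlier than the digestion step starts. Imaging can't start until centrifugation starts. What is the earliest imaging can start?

13:58

Centrifugation ends at 16:55 − 132 min = 14:43.
Centrifugation starts at 14:43 − 45 min = 13:58.
Imaging is bounded by centrifugation, so the earliest it can start is 13:58.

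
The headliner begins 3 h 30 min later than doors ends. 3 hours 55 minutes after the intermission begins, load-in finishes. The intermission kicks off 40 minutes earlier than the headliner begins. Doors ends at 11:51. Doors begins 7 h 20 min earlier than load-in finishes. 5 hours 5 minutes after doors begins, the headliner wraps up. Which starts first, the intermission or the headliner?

The headliner starts at 11:51 + 210 min = 15:21.
The intermission starts at 15:21 − 40 min = 14:41.
The intermission starts at 14:41 and the headliner starts at 15:21, so the intermission is first.

the intermission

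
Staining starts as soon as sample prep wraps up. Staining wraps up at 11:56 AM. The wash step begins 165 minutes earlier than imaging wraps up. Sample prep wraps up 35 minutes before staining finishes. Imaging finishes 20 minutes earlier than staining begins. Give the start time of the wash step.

8:16 AM

Sample prep ends at 11:56 AM − 35 min = 11:21 AM.
So staining starts at 11:21 AM.
Imaging ends at 11:21 AM − 20 min = 11:01 AM.
The wash step starts at 11:01 AM − 165 min = 8:16 AM.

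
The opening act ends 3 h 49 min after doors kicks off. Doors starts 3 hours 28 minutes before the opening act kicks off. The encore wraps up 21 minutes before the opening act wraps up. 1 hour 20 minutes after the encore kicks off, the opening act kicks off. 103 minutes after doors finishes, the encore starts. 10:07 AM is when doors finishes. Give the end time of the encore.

The encore starts at 10:07 AM + 103 min = 11:50 AM.
The opening act starts at 11:50 AM + 80 min = 1:10 PM.
Doors starts at 1:10 PM − 208 min = 9:42 AM.
The opening act ends at 9:42 AM + 229 min = 1:31 PM.
The encore ends at 1:31 PM − 21 min = 1:10 PM.

1:10 PM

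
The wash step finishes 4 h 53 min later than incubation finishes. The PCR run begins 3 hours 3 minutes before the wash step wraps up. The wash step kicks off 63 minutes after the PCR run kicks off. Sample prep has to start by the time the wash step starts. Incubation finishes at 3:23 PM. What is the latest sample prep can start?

The wash step ends at 3:23 PM + 293 min = 8:16 PM.
The PCR run starts at 8:16 PM − 183 min = 5:13 PM.
The wash step starts at 5:13 PM + 63 min = 6:16 PM.
Sample prep is bounded by the wash step, so the latest it can start is 6:16 PM.

6:16 PM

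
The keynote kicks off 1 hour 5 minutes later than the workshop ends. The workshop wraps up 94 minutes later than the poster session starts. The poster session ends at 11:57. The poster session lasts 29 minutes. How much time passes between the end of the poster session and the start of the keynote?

130 minutes

The poster session starts at 11:57 − 29 min = 11:28.
The workshop ends at 11:28 + 94 min = 13:02.
The keynote starts at 13:02 + 65 min = 14:07.
From 11:57 to 14:07 is 130 minutes.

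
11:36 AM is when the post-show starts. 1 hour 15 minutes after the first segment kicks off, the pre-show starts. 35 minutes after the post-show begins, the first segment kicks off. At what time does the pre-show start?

1:26 PM

The first segment starts at 11:36 AM + 35 min = 12:11 PM.
The pre-show starts at 12:11 PM + 75 min = 1:26 PM.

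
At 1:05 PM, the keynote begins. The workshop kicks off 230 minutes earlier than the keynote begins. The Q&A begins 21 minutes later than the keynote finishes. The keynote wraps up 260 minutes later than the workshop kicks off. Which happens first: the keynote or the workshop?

the workshop

The workshop starts at 1:05 PM − 230 min = 9:15 AM.
The keynote starts at 1:05 PM and the workshop starts at 9:15 AM, so the workshop is first.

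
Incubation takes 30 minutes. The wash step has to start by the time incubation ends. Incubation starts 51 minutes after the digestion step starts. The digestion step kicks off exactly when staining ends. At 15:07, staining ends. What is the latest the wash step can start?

16:28

The digestion step starts at 15:07.
Incubation starts at 15:07 + 51 min = 15:58.
Incubation ends at 15:58 + 30 min = 16:28.
The wash step is bounded by incubation, so the latest it can start is 16:28.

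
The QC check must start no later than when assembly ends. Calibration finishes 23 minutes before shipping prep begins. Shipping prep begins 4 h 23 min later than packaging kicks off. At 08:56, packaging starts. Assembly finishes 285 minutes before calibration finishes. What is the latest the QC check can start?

Shipping prep starts at 08:56 + 263 min = 13:19.
Calibration ends at 13:19 − 23 min = 12:56.
Assembly ends at 12:56 − 285 min = 08:11.
The QC check is bounded by assembly, so the latest it can start is 08:11.

08:11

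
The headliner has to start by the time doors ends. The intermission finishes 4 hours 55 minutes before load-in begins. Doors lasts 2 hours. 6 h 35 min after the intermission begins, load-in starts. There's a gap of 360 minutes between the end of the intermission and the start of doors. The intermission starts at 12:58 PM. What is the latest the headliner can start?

Load-in starts at 12:58 PM + 395 min = 7:33 PM.
The intermission ends at 7:33 PM − 295 min = 2:38 PM.
Doors starts at 2:38 PM + 360 min = 8:38 PM.
Doors ends at 8:38 PM + 120 min = 10:38 PM.
The headliner is bounded by doors, so the latest it can start is 10:38 PM.

10:38 PM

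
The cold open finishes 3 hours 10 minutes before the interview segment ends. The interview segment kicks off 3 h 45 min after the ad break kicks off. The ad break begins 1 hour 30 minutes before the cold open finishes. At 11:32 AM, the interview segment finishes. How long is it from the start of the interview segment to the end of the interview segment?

The cold open ends at 11:32 AM − 190 min = 8:22 AM.
The ad break starts at 8:22 AM − 90 min = 6:52 AM.
The interview segment starts at 6:52 AM + 225 min = 10:37 AM.
From 10:37 AM to 11:32 AM is 55 minutes.

55 minutes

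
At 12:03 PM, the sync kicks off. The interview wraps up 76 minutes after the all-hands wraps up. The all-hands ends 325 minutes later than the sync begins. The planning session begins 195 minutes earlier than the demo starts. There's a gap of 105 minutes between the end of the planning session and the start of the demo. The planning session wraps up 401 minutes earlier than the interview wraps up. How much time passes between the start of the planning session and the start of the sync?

1.5 hours

The all-hands ends at 12:03 PM + 325 min = 5:28 PM.
The interview ends at 5:28 PM + 76 min = 6:44 PM.
The planning session ends at 6:44 PM − 401 min = 12:03 PM.
The demo starts at 12:03 PM + 105 min = 1:48 PM.
The planning session starts at 1:48 PM − 195 min = 10:33 AM.
From 10:33 AM to 12:03 PM is 1.5 hours.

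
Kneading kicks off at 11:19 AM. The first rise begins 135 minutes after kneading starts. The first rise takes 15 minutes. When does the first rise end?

1:49 PM

The first rise starts at 11:19 AM + 135 min = 1:34 PM.
The first rise ends at 1:34 PM + 15 min = 1:49 PM.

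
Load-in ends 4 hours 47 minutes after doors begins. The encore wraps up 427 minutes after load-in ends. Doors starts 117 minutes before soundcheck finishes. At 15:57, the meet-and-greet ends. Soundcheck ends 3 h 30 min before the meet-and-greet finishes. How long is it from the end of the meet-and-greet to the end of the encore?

Soundcheck ends at 15:57 − 210 min = 12:27.
Doors starts at 12:27 − 117 min = 10:30.
Load-in ends at 10:30 + 287 min = 15:17.
The encore ends at 15:17 + 427 min = 22:24.
From 15:57 to 22:24 is 6 h 27 min.

6 h 27 min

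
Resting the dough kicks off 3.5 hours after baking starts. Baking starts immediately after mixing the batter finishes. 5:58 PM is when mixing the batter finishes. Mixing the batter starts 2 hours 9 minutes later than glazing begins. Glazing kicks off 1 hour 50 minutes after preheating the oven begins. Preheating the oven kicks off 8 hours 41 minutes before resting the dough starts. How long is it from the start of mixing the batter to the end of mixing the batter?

Baking starts at 5:58 PM.
Resting the dough starts at 5:58 PM + 210 min = 9:28 PM.
Preheating the oven starts at 9:28 PM − 521 min = 12:47 PM.
Glazing starts at 12:47 PM + 110 min = 2:37 PM.
Mixing the batter starts at 2:37 PM + 129 min = 4:46 PM.
From 4:46 PM to 5:58 PM is 1 hour 12 minutes.

1 hour 12 minutes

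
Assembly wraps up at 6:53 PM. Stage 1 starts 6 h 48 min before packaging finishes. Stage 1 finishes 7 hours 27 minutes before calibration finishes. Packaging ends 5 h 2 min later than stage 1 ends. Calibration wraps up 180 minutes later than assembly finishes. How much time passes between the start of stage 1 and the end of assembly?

Calibration ends at 6:53 PM + 180 min = 9:53 PM.
Stage 1 ends at 9:53 PM − 447 min = 2:26 PM.
Packaging ends at 2:26 PM + 302 min = 7:28 PM.
Stage 1 starts at 7:28 PM − 408 min = 12:40 PM.
From 12:40 PM to 6:53 PM is 6 hours 13 minutes.

6 hours 13 minutes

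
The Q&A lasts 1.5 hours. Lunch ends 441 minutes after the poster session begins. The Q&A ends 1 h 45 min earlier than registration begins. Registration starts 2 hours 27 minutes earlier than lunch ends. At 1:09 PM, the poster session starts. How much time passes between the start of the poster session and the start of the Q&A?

99 minutes

Lunch ends at 1:09 PM + 441 min = 8:30 PM.
Registration starts at 8:30 PM − 147 min = 6:03 PM.
The Q&A ends at 6:03 PM − 105 min = 4:18 PM.
The Q&A starts at 4:18 PM − 90 min = 2:48 PM.
From 1:09 PM to 2:48 PM is 99 minutes.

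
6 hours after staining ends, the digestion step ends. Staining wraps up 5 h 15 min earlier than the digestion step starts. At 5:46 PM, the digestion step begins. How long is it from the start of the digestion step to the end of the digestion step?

Staining ends at 5:46 PM − 315 min = 12:31 PM.
The digestion step ends at 12:31 PM + 360 min = 6:31 PM.
From 5:46 PM to 6:31 PM is 45 minutes.

45 minutes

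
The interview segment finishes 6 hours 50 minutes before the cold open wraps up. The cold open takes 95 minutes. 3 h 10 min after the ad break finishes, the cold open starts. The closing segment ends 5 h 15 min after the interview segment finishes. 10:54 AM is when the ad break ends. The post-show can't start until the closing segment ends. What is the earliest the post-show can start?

2:04 PM

The cold open starts at 10:54 AM + 190 min = 2:04 PM.
The cold open ends at 2:04 PM + 95 min = 3:39 PM.
The interview segment ends at 3:39 PM − 410 min = 8:49 AM.
The closing segment ends at 8:49 AM + 315 min = 2:04 PM.
The post-show is bounded by the closing segment, so the earliest it can start is 2:04 PM.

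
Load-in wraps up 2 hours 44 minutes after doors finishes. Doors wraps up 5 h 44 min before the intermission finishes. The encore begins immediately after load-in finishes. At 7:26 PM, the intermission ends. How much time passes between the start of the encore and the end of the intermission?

Doors ends at 7:26 PM − 344 min = 1:42 PM.
Load-in ends at 1:42 PM + 164 min = 4:26 PM.
So the encore starts at 4:26 PM.
From 4:26 PM to 7:26 PM is 3 hours.

3 hours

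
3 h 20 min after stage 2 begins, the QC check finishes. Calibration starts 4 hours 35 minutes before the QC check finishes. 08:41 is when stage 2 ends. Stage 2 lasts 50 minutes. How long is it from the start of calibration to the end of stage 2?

125 minutes

Stage 2 starts at 08:41 − 50 min = 07:51.
The QC check ends at 07:51 + 200 min = 11:11.
Calibration starts at 11:11 − 275 min = 06:36.
From 06:36 to 08:41 is 125 minutes.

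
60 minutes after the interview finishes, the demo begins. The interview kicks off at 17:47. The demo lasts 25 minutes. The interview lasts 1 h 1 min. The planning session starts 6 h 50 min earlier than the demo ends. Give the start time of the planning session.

The interview ends at 17:47 + 61 min = 18:48.
The demo starts at 18:48 + 60 min = 19:48.
The demo ends at 19:48 + 25 min = 20:13.
The planning session starts at 20:13 − 410 min = 13:23.

13:23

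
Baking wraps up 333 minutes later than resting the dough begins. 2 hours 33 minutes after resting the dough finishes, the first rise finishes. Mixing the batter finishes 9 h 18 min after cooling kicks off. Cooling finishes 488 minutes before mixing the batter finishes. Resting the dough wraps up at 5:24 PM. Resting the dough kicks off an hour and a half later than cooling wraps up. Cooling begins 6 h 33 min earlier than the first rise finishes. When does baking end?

The first rise ends at 5:24 PM + 153 min = 7:57 PM.
Cooling starts at 7:57 PM − 393 min = 1:24 PM.
Mixing the batter ends at 1:24 PM + 558 min = 10:42 PM.
Cooling ends at 10:42 PM − 488 min = 2:34 PM.
Resting the dough starts at 2:34 PM + 90 min = 4:04 PM.
Baking ends at 4:04 PM + 333 min = 9:37 PM.

9:37 PM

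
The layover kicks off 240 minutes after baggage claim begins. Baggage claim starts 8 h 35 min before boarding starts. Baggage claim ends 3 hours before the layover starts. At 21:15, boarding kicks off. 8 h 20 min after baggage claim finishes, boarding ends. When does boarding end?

Baggage claim starts at 21:15 − 515 min = 12:40.
The layover starts at 12:40 + 240 min = 16:40.
Baggage claim ends at 16:40 − 180 min = 13:40.
Boarding ends at 13:40 + 500 min = 22:00.

22:00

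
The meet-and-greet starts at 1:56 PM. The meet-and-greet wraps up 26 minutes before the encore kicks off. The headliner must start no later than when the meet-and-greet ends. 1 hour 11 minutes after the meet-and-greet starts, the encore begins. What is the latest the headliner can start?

The encore starts at 1:56 PM + 71 min = 3:07 PM.
The meet-and-greet ends at 3:07 PM − 26 min = 2:41 PM.
The headliner is bounded by the meet-and-greet, so the latest it can start is 2:41 PM.

2:41 PM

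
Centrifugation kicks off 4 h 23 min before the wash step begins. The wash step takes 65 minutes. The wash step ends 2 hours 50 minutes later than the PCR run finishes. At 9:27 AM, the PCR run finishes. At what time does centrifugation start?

6:49 AM

The wash step ends at 9:27 AM + 170 min = 12:17 PM.
The wash step starts at 12:17 PM − 65 min = 11:12 AM.
Centrifugation starts at 11:12 AM − 263 min = 6:49 AM.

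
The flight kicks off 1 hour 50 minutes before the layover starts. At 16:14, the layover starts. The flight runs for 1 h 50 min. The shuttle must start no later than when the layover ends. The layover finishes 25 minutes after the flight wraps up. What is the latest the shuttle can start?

16:39

The flight starts at 16:14 − 110 min = 14:24.
The flight ends at 14:24 + 110 min = 16:14.
The layover ends at 16:14 + 25 min = 16:39.
The shuttle is bounded by the layover, so the latest it can start is 16:39.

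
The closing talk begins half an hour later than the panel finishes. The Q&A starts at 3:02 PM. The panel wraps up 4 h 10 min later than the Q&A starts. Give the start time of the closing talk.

7:42 PM

The panel ends at 3:02 PM + 250 min = 7:12 PM.
The closing talk starts at 7:12 PM + 30 min = 7:42 PM.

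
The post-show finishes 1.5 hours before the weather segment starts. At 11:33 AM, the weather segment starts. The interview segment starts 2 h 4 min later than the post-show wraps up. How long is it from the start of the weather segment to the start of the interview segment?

34 minutes

The post-show ends at 11:33 AM − 90 min = 10:03 AM.
The interview segment starts at 10:03 AM + 124 min = 12:07 PM.
From 11:33 AM to 12:07 PM is 34 minutes.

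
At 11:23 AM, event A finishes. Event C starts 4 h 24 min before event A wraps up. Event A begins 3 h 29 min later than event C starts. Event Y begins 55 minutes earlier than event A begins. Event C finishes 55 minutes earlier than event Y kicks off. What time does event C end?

Event C starts at 11:23 AM − 264 min = 6:59 AM.
Event A starts at 6:59 AM + 209 min = 10:28 AM.
Event Y starts at 10:28 AM − 55 min = 9:33 AM.
Event C ends at 9:33 AM − 55 min = 8:38 AM.

8:38 AM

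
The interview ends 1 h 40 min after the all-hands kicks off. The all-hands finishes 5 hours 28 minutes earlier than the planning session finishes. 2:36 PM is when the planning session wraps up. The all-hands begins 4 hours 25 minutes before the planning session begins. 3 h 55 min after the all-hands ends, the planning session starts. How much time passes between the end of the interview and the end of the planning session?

4 h 18 min

The all-hands ends at 2:36 PM − 328 min = 9:08 AM.
The planning session starts at 9:08 AM + 235 min = 1:03 PM.
The all-hands starts at 1:03 PM − 265 min = 8:38 AM.
The interview ends at 8:38 AM + 100 min = 10:18 AM.
From 10:18 AM to 2:36 PM is 4 h 18 min.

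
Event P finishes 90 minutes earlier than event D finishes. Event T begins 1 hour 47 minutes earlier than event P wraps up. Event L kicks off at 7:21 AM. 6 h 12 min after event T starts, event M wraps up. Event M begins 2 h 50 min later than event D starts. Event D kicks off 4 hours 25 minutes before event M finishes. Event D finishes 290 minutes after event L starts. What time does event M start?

Event D ends at 7:21 AM + 290 min = 12:11 PM.
Event P ends at 12:11 PM − 90 min = 10:41 AM.
Event T starts at 10:41 AM − 107 min = 8:54 AM.
Event M ends at 8:54 AM + 372 min = 3:06 PM.
Event D starts at 3:06 PM − 265 min = 10:41 AM.
Event M starts at 10:41 AM + 170 min = 1:31 PM.

1:31 PM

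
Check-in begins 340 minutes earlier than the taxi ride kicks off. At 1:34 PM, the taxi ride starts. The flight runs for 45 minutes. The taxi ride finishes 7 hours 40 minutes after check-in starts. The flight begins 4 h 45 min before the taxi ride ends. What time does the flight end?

Check-in starts at 1:34 PM − 340 min = 7:54 AM.
The taxi ride ends at 7:54 AM + 460 min = 3:34 PM.
The flight starts at 3:34 PM − 285 min = 10:49 AM.
The flight ends at 10:49 AM + 45 min = 11:34 AM.

11:34 AM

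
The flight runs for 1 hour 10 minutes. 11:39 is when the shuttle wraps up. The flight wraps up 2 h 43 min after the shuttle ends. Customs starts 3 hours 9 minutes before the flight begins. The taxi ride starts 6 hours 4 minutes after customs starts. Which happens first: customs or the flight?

The flight ends at 11:39 + 163 min = 14:22.
The flight starts at 14:22 − 70 min = 13:12.
Customs starts at 13:12 − 189 min = 10:03.
Customs starts at 10:03 and the flight starts at 13:12, so customs is first.

customs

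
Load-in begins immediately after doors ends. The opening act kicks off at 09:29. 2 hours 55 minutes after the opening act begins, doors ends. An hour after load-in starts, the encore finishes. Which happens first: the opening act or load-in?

the opening act

Doors ends at 09:29 + 175 min = 12:24.
So load-in starts at 12:24.
The opening act starts at 09:29 and load-in starts at 12:24, so the opening act is first.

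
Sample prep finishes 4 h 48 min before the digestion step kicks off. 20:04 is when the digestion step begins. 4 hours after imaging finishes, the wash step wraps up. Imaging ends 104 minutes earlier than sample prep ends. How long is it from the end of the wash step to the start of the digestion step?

152 minutes

Sample prep ends at 20:04 − 288 min = 15:16.
Imaging ends at 15:16 − 104 min = 13:32.
The wash step ends at 13:32 + 240 min = 17:32.
From 17:32 to 20:04 is 152 minutes.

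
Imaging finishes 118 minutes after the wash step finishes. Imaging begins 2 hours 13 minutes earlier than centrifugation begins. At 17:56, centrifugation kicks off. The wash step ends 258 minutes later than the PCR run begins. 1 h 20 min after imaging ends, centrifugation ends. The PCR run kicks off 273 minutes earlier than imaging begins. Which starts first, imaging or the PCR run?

Imaging starts at 17:56 − 133 min = 15:43.
The PCR run starts at 15:43 − 273 min = 11:10.
Imaging starts at 15:43 and the PCR run starts at 11:10, so the PCR run is first.

the PCR run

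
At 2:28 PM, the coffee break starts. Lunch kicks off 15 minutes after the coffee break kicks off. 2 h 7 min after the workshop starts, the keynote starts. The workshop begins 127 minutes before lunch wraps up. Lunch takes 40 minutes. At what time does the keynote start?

Lunch starts at 2:28 PM + 15 min = 2:43 PM.
Lunch ends at 2:43 PM + 40 min = 3:23 PM.
The workshop starts at 3:23 PM − 127 min = 1:16 PM.
The keynote starts at 1:16 PM + 127 min = 3:23 PM.

3:23 PM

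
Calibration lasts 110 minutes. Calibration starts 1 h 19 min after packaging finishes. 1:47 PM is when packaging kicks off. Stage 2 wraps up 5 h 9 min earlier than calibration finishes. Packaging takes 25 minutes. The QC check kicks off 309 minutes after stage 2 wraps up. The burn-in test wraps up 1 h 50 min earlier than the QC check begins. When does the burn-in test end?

Packaging ends at 1:47 PM + 25 min = 2:12 PM.
Calibration starts at 2:12 PM + 79 min = 3:31 PM.
Calibration ends at 3:31 PM + 110 min = 5:21 PM.
Stage 2 ends at 5:21 PM − 309 min = 12:12 PM.
The QC check starts at 12:12 PM + 309 min = 5:21 PM.
The burn-in test ends at 5:21 PM − 110 min = 3:31 PM.

3:31 PM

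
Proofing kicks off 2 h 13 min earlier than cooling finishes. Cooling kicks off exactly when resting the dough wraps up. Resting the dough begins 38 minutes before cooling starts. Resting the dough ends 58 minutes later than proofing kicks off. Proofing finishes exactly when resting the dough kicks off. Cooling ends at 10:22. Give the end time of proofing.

08:29

Proofing starts at 10:22 − 133 min = 08:09.
Resting the dough ends at 08:09 + 58 min = 09:07.
So cooling starts at 09:07.
Resting the dough starts at 09:07 − 38 min = 08:29.
So proofing ends at 08:29.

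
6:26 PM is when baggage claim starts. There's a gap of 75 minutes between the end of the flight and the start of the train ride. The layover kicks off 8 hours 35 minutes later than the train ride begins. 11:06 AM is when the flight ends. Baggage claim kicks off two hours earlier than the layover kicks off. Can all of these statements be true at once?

No

The train ride starts at 11:06 AM + 75 min = 12:21 PM.
The layover starts at 12:21 PM + 515 min = 8:56 PM.
Baggage claim starts at 8:56 PM − 120 min = 6:56 PM.
But baggage claim is also said to start at 6:26 PM — a 30-minute conflict.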